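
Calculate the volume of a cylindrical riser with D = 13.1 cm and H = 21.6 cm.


Formula: V = pi * (D/2)^2 * H  (cylinder volume)
Radius = D/2 = 13.1/2 = 6.55 cm
V = pi * 6.55^2 * 21.6 = 2911.2951 cm^3


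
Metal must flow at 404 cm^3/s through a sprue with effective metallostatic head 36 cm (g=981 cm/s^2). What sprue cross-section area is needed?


Formula: v = sqrt(2*g*h), A = Q/v
Velocity: v = sqrt(2 * 981 * 36) = sqrt(70632) = 265.7668 cm/s
Sprue area: A = Q / v = 404 / 265.7668 = 1.5201 cm^2

Final answer: 1.5201 cm^2


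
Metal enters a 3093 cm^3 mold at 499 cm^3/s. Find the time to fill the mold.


Formula: t_fill = V_mold / Q_flow
t = 3093 cm^3 / 499 cm^3/s = 6.1984 s

6.1984 s


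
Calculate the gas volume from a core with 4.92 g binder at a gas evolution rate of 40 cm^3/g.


Formula: V_gas = W_binder * gas_evolution_rate
V = 4.92 g * 40 cm^3/g = 196.8000 cm^3

Answer: 196.8000 cm^3


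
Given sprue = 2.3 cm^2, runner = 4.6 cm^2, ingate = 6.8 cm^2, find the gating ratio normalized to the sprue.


Sprue:Runner:Ingate = 1 : 4.6/2.3 : 6.8/2.3 = 1:2.00:2.96


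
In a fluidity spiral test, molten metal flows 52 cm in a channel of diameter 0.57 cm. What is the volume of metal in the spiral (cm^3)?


Formula: V = pi * (d/2)^2 * L  (cylinder volume)
Radius = 0.57/2 = 0.285 cm
V = pi * 0.285^2 * 52 = 13.2691 cm^3

Answer: 13.2691 cm^3


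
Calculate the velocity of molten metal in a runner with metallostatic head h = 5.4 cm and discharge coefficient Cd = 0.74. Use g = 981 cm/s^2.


Formula: v = Cd * sqrt(2 * g * h)  (Torricelli with discharge coefficient)
2*g*h = 2 * 981 * 5.4 = 10594.8 cm^2/s^2
sqrt(10594.8) = 102.93104 cm/s
v = 0.74 * 102.93104 = 76.1690 cm/s

Final answer: 76.1690 cm/s


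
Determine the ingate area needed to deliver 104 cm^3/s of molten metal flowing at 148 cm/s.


Formula: A_ingate = Q / v  (continuity equation)
A = 104 cm^3/s / 148 cm/s = 0.7027 cm^2

Final answer: 0.7027 cm^2


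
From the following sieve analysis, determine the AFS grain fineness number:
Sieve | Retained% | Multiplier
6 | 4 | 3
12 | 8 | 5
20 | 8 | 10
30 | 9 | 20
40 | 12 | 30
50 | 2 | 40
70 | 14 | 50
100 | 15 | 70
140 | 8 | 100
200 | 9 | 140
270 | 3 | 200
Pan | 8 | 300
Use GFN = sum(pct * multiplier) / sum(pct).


Formula: GFN = sum(pct * multiplier) / sum(pct)
sum(pct * multiplier) = 7562
sum(pct) = 100
GFN = 7562 / 100 = 75.62

Final answer: 75.62


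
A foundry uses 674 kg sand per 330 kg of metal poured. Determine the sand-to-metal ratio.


Formula: Sand-to-Metal Ratio = W_sand / W_metal
Ratio = 674 kg / 330 kg = 2.0424

Final answer: 2.0424


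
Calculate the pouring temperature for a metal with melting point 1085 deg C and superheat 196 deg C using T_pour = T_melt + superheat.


Formula: T_pour = T_melt + Superheat
T_pour = 1085 + 196 = 1281 deg C

1281 deg C


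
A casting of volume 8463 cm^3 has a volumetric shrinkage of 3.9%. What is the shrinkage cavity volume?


Formula: V_shrink = V_casting * shrinkage_pct / 100
V_shrink = 8463 cm^3 * 3.9 / 100 = 330.0570 cm^3

330.0570 cm^3


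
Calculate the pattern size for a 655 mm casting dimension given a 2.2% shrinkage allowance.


Formula: L_pattern = L_casting * (1 + shrinkage_rate/100)
Shrinkage factor = 1 + 2.2/100 = 1.022
L_pattern = 655 mm * 1.022 = 669.4100 mm

Final answer: 669.4100 mm


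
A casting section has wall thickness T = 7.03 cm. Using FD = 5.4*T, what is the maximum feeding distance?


Formula: FD = 5.4 * T  (riser feeding-distance rule)
FD = 5.4 * 7.03 cm = 37.9620 cm

37.9620 cm


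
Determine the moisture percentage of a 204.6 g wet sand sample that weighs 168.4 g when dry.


Formula: MC = (W_wet - W_dry) / W_wet * 100
Water mass = 204.6 - 168.4 = 36.2 g
MC = 36.2 / 204.6 * 100 = 17.6931%

Final answer: 17.6931%


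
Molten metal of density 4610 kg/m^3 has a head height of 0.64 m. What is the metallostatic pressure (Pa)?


Formula: P = rho * g * h
rho * g = 4610 * 9.81 = 45224.1 N/m^3
P = 45224.1 * 0.64 = 28943.4240 Pa


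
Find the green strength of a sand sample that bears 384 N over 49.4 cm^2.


Formula: Compressive Strength = Force / Area
Strength = 384 N / 49.4 cm^2 = 7.7733 N/cm^2

Final answer: 7.7733 N/cm^2


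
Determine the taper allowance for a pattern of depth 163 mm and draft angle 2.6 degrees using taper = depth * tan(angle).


Formula: taper = depth * tan(draft_angle)
tan(2.6 deg) = 0.0454097
taper = 163 mm * 0.0454097 = 7.4018 mm

Answer: 7.4018 mm


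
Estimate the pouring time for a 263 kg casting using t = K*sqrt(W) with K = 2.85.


Formula: t = K * sqrt(W)
sqrt(W) = sqrt(263) = 16.21727
t = 2.85 * 16.21727 = 46.2192 s

Final answer: 46.2192 s


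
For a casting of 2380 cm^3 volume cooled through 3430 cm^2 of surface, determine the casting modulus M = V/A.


Formula: Casting Modulus M = V / A
M = 2380 cm^3 / 3430 cm^2 = 0.6939 cm

Answer: 0.6939 cm


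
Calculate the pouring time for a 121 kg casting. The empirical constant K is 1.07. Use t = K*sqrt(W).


Formula: t = K * sqrt(W)
sqrt(W) = sqrt(121) = 11.00000
t = 1.07 * 11.00000 = 11.7700 s


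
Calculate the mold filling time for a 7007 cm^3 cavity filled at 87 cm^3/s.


Formula: t_fill = V_mold / Q_flow
t = 7007 cm^3 / 87 cm^3/s = 80.5402 s


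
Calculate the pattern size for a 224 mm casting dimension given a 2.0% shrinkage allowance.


Formula: L_pattern = L_casting * (1 + shrinkage_rate/100)
Shrinkage factor = 1 + 2.0/100 = 1.02
L_pattern = 224 mm * 1.02 = 228.4800 mm

Final answer: 228.4800 mm


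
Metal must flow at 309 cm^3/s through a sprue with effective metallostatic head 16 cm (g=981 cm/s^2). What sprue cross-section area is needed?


Formula: v = sqrt(2*g*h), A = Q/v
Velocity: v = sqrt(2 * 981 * 16) = sqrt(31392) = 177.1779 cm/s
Sprue area: A = Q / v = 309 / 177.1779 = 1.7440 cm^2


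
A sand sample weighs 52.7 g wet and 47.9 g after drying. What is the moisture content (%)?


Formula: MC = (W_wet - W_dry) / W_wet * 100
Water mass = 52.7 - 47.9 = 4.8 g
MC = 4.8 / 52.7 * 100 = 9.1082%

Final answer: 9.1082%


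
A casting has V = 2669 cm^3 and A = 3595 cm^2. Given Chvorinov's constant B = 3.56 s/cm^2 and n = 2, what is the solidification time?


Formula: t_s = B * (V/A)^n  (Chvorinov's rule, n=2)
Modulus M = V/A = 2669/3595 = 0.742420 cm
M^2 = 0.742420^2 = 0.551187 cm^2
t_s = 3.56 * 0.551187 = 1.9622 s

Final answer: 1.9622 s


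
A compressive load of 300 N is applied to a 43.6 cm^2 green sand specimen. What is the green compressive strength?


Formula: Compressive Strength = Force / Area
Strength = 300 N / 43.6 cm^2 = 6.8807 N/cm^2

Answer: 6.8807 N/cm^2


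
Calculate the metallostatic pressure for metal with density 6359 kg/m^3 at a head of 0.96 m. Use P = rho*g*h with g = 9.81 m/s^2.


Formula: P = rho * g * h
rho * g = 6359 * 9.81 = 62381.79 N/m^3
P = 62381.79 * 0.96 = 59886.5184 Pa


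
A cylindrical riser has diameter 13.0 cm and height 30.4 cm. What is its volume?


Formula: V = pi * (D/2)^2 * H  (cylinder volume)
Radius = D/2 = 13.0/2 = 6.5 cm
V = pi * 6.5^2 * 30.4 = 4035.0616 cm^3

Final answer: 4035.0616 cm^3


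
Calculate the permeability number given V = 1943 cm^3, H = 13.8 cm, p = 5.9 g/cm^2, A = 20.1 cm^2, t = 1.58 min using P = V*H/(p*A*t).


Formula: Permeability Number P = (V * H) / (p * A * t)
Numerator: V * H = 1943 * 13.8 = 26813.4
Denominator: p * A * t = 5.9 * 20.1 * 1.58 = 187.3722
P = 26813.4 / 187.3722 = 143.1023

Final answer: 143.1023


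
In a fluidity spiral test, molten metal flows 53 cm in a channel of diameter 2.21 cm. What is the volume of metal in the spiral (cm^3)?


Formula: V = pi * (d/2)^2 * L  (cylinder volume)
Radius = 2.21/2 = 1.105 cm
V = pi * 1.105^2 * 53 = 203.3060 cm^3


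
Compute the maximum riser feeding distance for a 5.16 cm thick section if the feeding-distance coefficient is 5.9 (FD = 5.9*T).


Formula: FD = 5.9 * T  (riser feeding-distance rule)
FD = 5.9 * 5.16 cm = 30.4440 cm


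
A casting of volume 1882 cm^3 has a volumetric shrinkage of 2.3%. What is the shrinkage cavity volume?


Formula: V_shrink = V_casting * shrinkage_pct / 100
V_shrink = 1882 cm^3 * 2.3 / 100 = 43.2860 cm^3


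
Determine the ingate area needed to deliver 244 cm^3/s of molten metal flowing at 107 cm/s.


Formula: A_ingate = Q / v  (continuity equation)
A = 244 cm^3/s / 107 cm/s = 2.2804 cm^2

2.2804 cm^2


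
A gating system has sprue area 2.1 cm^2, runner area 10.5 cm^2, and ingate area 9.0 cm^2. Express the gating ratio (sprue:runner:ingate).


Sprue:Runner:Ingate = 1 : 10.5/2.1 : 9.0/2.1 = 1:5.00:4.29

1:5.00:4.29


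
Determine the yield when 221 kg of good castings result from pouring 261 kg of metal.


Formula: Casting Yield = (W_good / W_total) * 100
Yield = (221 kg / 261 kg) * 100 = 84.6743%

Final answer: 84.6743%


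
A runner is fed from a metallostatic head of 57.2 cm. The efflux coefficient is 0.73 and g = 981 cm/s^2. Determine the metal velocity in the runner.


Formula: v = Cd * sqrt(2 * g * h)  (Torricelli with discharge coefficient)
2*g*h = 2 * 981 * 57.2 = 112226.4 cm^2/s^2
sqrt(112226.4) = 335.00209 cm/s
v = 0.73 * 335.00209 = 244.5515 cm/s

Answer: 244.5515 cm/s


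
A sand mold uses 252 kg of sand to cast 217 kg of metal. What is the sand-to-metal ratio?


Formula: Sand-to-Metal Ratio = W_sand / W_metal
Ratio = 252 kg / 217 kg = 1.1613

1.1613


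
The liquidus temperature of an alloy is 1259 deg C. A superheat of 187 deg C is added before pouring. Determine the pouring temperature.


Formula: T_pour = T_melt + Superheat
T_pour = 1259 + 187 = 1446 deg C

1446 deg C


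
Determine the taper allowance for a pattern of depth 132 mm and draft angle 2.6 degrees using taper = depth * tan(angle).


Formula: taper = depth * tan(draft_angle)
tan(2.6 deg) = 0.0454097
taper = 132 mm * 0.0454097 = 5.9941 mm

Answer: 5.9941 mm


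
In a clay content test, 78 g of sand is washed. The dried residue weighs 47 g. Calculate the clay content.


Formula: Clay% = (W_total - W_washed) / W_total * 100
Clay mass = 78 - 47 = 31 g
Clay% = 31 / 78 * 100 = 39.7436%

39.7436%


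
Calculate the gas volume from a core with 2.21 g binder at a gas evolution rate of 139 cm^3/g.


Formula: V_gas = W_binder * gas_evolution_rate
V = 2.21 g * 139 cm^3/g = 307.1900 cm^3

307.1900 cm^3


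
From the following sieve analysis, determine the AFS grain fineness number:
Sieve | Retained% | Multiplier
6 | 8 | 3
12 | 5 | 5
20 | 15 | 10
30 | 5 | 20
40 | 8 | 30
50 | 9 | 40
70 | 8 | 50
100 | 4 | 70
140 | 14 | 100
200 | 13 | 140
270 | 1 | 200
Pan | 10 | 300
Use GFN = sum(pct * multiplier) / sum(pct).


Formula: GFN = sum(pct * multiplier) / sum(pct)
sum(pct * multiplier) = 7999
sum(pct) = 100
GFN = 7999 / 100 = 79.99

79.99


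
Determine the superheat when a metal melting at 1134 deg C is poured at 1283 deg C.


Formula: Superheat = T_pour - T_melt
Superheat = 1283 - 1134 = 149 deg C


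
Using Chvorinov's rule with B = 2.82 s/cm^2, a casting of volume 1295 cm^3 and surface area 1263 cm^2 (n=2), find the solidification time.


Formula: t_s = B * (V/A)^n  (Chvorinov's rule, n=2)
Modulus M = V/A = 1295/1263 = 1.025337 cm
M^2 = 1.025337^2 = 1.051316 cm^2
t_s = 2.82 * 1.051316 = 2.9647 s

Final answer: 2.9647 s


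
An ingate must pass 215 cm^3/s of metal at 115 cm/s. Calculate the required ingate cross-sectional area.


Formula: A_ingate = Q / v  (continuity equation)
A = 215 cm^3/s / 115 cm/s = 1.8696 cm^2

1.8696 cm^2


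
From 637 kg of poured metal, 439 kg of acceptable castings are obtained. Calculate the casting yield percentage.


Formula: Casting Yield = (W_good / W_total) * 100
Yield = (439 kg / 637 kg) * 100 = 68.9168%

Final answer: 68.9168%


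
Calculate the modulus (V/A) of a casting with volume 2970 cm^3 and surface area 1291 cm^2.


Formula: Casting Modulus M = V / A
M = 2970 cm^3 / 1291 cm^2 = 2.3005 cm


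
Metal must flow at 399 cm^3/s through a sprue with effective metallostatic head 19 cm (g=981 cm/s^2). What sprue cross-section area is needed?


Formula: v = sqrt(2*g*h), A = Q/v
Velocity: v = sqrt(2 * 981 * 19) = sqrt(37278) = 193.0751 cm/s
Sprue area: A = Q / v = 399 / 193.0751 = 2.0666 cm^2


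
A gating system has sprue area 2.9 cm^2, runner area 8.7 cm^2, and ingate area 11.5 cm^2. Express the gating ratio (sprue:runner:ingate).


Sprue:Runner:Ingate = 1 : 8.7/2.9 : 11.5/2.9 = 1:3.00:3.97

1:3.00:3.97


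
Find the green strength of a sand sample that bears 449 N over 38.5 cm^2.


Formula: Compressive Strength = Force / Area
Strength = 449 N / 38.5 cm^2 = 11.6623 N/cm^2

Final answer: 11.6623 N/cm^2


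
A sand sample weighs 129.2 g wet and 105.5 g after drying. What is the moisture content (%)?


Formula: MC = (W_wet - W_dry) / W_wet * 100
Water mass = 129.2 - 105.5 = 23.7 g
MC = 23.7 / 129.2 * 100 = 18.3437%


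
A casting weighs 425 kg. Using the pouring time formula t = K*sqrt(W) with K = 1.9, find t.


Formula: t = K * sqrt(W)
sqrt(W) = sqrt(425) = 20.61553
t = 1.9 * 20.61553 = 39.1695 s

Final answer: 39.1695 s


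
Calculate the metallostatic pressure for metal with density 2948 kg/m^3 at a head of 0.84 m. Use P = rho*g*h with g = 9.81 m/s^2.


Formula: P = rho * g * h
rho * g = 2948 * 9.81 = 28919.88 N/m^3
P = 28919.88 * 0.84 = 24292.6992 Pa

24292.6992 Pa


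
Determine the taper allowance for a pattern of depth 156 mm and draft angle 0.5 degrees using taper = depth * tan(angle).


Formula: taper = depth * tan(draft_angle)
tan(0.5 deg) = 0.0087269
taper = 156 mm * 0.0087269 = 1.3614 mm

1.3614 mm


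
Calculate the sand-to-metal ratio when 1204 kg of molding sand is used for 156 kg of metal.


Formula: Sand-to-Metal Ratio = W_sand / W_metal
Ratio = 1204 kg / 156 kg = 7.7179

Answer: 7.7179


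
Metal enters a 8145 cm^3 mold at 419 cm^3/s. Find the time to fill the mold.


Formula: t_fill = V_mold / Q_flow
t = 8145 cm^3 / 419 cm^3/s = 19.4391 s

Final answer: 19.4391 s


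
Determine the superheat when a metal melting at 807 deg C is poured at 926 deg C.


Formula: Superheat = T_pour - T_melt
Superheat = 926 - 807 = 119 deg C

Final answer: 119 deg C


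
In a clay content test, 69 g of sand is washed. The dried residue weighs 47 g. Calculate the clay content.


Formula: Clay% = (W_total - W_washed) / W_total * 100
Clay mass = 69 - 47 = 22 g
Clay% = 22 / 69 * 100 = 31.8841%

Final answer: 31.8841%


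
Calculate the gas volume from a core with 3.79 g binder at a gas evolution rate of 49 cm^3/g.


Formula: V_gas = W_binder * gas_evolution_rate
V = 3.79 g * 49 cm^3/g = 185.7100 cm^3


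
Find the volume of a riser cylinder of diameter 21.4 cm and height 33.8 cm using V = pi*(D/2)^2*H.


Formula: V = pi * (D/2)^2 * H  (cylinder volume)
Radius = D/2 = 21.4/2 = 10.7 cm
V = pi * 10.7^2 * 33.8 = 12157.2159 cm^3

12157.2159 cm^3


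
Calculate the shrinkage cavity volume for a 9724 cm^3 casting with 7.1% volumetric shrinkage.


Formula: V_shrink = V_casting * shrinkage_pct / 100
V_shrink = 9724 cm^3 * 7.1 / 100 = 690.4040 cm^3

690.4040 cm^3


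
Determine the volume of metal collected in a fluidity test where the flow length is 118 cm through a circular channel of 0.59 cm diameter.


Formula: V = pi * (d/2)^2 * L  (cylinder volume)
Radius = 0.59/2 = 0.295 cm
V = pi * 0.295^2 * 118 = 32.2609 cm^3


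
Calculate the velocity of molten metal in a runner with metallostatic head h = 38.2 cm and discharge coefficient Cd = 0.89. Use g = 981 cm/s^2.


Formula: v = Cd * sqrt(2 * g * h)  (Torricelli with discharge coefficient)
2*g*h = 2 * 981 * 38.2 = 74948.4 cm^2/s^2
sqrt(74948.4) = 273.76705 cm/s
v = 0.89 * 273.76705 = 243.6527 cm/s

Answer: 243.6527 cm/s


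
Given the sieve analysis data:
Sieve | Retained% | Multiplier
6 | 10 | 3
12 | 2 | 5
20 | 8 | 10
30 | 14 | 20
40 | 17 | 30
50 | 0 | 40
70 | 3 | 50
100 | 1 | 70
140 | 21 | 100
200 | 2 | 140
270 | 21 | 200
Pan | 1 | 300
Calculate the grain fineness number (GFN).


Formula: GFN = sum(pct * multiplier) / sum(pct)
sum(pct * multiplier) = 8010
sum(pct) = 100
GFN = 8010 / 100 = 80.10

80.10


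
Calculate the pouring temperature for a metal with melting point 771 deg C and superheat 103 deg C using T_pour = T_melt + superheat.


Formula: T_pour = T_melt + Superheat
T_pour = 771 + 103 = 874 deg C


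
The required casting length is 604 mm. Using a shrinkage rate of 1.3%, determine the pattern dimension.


Formula: L_pattern = L_casting * (1 + shrinkage_rate/100)
Shrinkage factor = 1 + 1.3/100 = 1.013
L_pattern = 604 mm * 1.013 = 611.8520 mm

Final answer: 611.8520 mm


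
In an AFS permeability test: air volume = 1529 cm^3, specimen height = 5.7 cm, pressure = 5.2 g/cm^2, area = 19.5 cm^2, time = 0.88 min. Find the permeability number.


Formula: Permeability Number P = (V * H) / (p * A * t)
Numerator: V * H = 1529 * 5.7 = 8715.3
Denominator: p * A * t = 5.2 * 19.5 * 0.88 = 89.232
P = 8715.3 / 89.232 = 97.6701

Final answer: 97.6701


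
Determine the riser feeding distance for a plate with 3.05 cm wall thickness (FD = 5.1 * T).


Formula: FD = 5.1 * T  (riser feeding-distance rule)
FD = 5.1 * 3.05 cm = 15.5550 cm

Answer: 15.5550 cm


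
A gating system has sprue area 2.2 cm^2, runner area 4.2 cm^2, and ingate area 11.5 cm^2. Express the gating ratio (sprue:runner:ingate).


Sprue:Runner:Ingate = 1 : 4.2/2.2 : 11.5/2.2 = 1:1.91:5.23


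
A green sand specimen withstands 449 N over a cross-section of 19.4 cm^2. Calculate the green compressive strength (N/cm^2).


Formula: Compressive Strength = Force / Area
Strength = 449 N / 19.4 cm^2 = 23.1443 N/cm^2

23.1443 N/cm^2


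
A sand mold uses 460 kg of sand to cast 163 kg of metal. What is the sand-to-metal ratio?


Formula: Sand-to-Metal Ratio = W_sand / W_metal
Ratio = 460 kg / 163 kg = 2.8221

Answer: 2.8221


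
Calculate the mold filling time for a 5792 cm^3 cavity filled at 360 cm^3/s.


Formula: t_fill = V_mold / Q_flow
t = 5792 cm^3 / 360 cm^3/s = 16.0889 s

Answer: 16.0889 s


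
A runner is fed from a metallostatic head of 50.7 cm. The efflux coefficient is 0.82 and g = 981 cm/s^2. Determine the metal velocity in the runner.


Formula: v = Cd * sqrt(2 * g * h)  (Torricelli with discharge coefficient)
2*g*h = 2 * 981 * 50.7 = 99473.4 cm^2/s^2
sqrt(99473.4) = 315.39404 cm/s
v = 0.82 * 315.39404 = 258.6231 cm/s


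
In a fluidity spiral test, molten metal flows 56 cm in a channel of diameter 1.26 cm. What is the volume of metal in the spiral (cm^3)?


Formula: V = pi * (d/2)^2 * L  (cylinder volume)
Radius = 1.26/2 = 0.63 cm
V = pi * 0.63^2 * 56 = 69.8263 cm^3

Answer: 69.8263 cm^3


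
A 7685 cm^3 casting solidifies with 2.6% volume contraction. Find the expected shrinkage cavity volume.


Formula: V_shrink = V_casting * shrinkage_pct / 100
V_shrink = 7685 cm^3 * 2.6 / 100 = 199.8100 cm^3

Answer: 199.8100 cm^3


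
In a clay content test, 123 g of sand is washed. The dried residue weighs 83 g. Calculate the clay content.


Formula: Clay% = (W_total - W_washed) / W_total * 100
Clay mass = 123 - 83 = 40 g
Clay% = 40 / 123 * 100 = 32.5203%

32.5203%


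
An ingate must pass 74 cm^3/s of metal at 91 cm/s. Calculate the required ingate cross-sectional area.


Formula: A_ingate = Q / v  (continuity equation)
A = 74 cm^3/s / 91 cm/s = 0.8132 cm^2


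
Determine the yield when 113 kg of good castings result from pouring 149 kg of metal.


Formula: Casting Yield = (W_good / W_total) * 100
Yield = (113 kg / 149 kg) * 100 = 75.8389%

75.8389%


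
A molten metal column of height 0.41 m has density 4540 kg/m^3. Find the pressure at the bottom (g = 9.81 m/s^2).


Formula: P = rho * g * h
rho * g = 4540 * 9.81 = 44537.4 N/m^3
P = 44537.4 * 0.41 = 18260.3340 Pa

Final answer: 18260.3340 Pa


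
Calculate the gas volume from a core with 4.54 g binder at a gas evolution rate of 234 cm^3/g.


Formula: V_gas = W_binder * gas_evolution_rate
V = 4.54 g * 234 cm^3/g = 1062.3600 cm^3

Answer: 1062.3600 cm^3


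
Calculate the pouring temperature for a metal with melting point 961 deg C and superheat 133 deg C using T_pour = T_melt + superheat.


Formula: T_pour = T_melt + Superheat
T_pour = 961 + 133 = 1094 deg C

1094 deg C


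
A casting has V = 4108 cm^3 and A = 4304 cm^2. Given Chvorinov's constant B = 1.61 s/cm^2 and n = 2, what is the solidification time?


Formula: t_s = B * (V/A)^n  (Chvorinov's rule, n=2)
Modulus M = V/A = 4108/4304 = 0.954461 cm
M^2 = 0.954461^2 = 0.910996 cm^2
t_s = 1.61 * 0.910996 = 1.4667 s

Final answer: 1.4667 s


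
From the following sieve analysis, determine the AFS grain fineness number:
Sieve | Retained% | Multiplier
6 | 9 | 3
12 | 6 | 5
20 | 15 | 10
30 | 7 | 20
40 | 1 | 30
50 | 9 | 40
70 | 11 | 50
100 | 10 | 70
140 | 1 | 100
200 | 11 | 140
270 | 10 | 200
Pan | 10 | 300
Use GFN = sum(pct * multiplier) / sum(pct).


Formula: GFN = sum(pct * multiplier) / sum(pct)
sum(pct * multiplier) = 8627
sum(pct) = 100
GFN = 8627 / 100 = 86.27

Answer: 86.27


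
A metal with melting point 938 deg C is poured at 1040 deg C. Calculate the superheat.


Formula: Superheat = T_pour - T_melt
Superheat = 1040 - 938 = 102 deg C


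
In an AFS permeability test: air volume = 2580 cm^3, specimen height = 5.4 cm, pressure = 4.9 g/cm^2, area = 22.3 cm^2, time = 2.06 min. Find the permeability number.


Formula: Permeability Number P = (V * H) / (p * A * t)
Numerator: V * H = 2580 * 5.4 = 13932.0
Denominator: p * A * t = 4.9 * 22.3 * 2.06 = 225.0962
P = 13932.0 / 225.0962 = 61.8935

61.8935


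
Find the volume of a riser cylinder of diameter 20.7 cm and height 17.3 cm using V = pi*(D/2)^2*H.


Formula: V = pi * (D/2)^2 * H  (cylinder volume)
Radius = D/2 = 20.7/2 = 10.35 cm
V = pi * 10.35^2 * 17.3 = 5822.0600 cm^3


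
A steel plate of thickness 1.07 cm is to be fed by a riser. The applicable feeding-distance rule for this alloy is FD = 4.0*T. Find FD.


Formula: FD = 4.0 * T  (riser feeding-distance rule)
FD = 4.0 * 1.07 cm = 4.2800 cm

4.2800 cm


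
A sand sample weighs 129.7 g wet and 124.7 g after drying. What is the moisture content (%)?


Formula: MC = (W_wet - W_dry) / W_wet * 100
Water mass = 129.7 - 124.7 = 5.0 g
MC = 5.0 / 129.7 * 100 = 3.8551%


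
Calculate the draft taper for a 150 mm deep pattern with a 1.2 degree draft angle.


Formula: taper = depth * tan(draft_angle)
tan(1.2 deg) = 0.0209470
taper = 150 mm * 0.0209470 = 3.1421 mm

Answer: 3.1421 mm


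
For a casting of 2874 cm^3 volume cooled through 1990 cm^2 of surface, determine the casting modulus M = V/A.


Formula: Casting Modulus M = V / A
M = 2874 cm^3 / 1990 cm^2 = 1.4442 cm

Answer: 1.4442 cm


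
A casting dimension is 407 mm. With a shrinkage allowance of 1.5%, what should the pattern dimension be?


Formula: L_pattern = L_casting * (1 + shrinkage_rate/100)
Shrinkage factor = 1 + 1.5/100 = 1.015
L_pattern = 407 mm * 1.015 = 413.1050 mm

Answer: 413.1050 mm


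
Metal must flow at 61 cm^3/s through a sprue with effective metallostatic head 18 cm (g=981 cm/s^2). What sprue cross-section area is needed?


Formula: v = sqrt(2*g*h), A = Q/v
Velocity: v = sqrt(2 * 981 * 18) = sqrt(35316) = 187.9255 cm/s
Sprue area: A = Q / v = 61 / 187.9255 = 0.3246 cm^2

0.3246 cm^2


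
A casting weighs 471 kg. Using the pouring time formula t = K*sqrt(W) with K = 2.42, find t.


Formula: t = K * sqrt(W)
sqrt(W) = sqrt(471) = 21.70253
t = 2.42 * 21.70253 = 52.5201 s

52.5201 s


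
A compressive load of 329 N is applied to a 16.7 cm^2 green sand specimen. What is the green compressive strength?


Formula: Compressive Strength = Force / Area
Strength = 329 N / 16.7 cm^2 = 19.7006 N/cm^2

Final answer: 19.7006 N/cm^2


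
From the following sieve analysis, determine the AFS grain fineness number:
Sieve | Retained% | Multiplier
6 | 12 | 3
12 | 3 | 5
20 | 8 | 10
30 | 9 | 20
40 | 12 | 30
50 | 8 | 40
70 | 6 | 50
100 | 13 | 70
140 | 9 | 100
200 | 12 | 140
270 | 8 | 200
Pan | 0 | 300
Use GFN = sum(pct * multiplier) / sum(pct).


Formula: GFN = sum(pct * multiplier) / sum(pct)
sum(pct * multiplier) = 6381
sum(pct) = 100
GFN = 6381 / 100 = 63.81

Final answer: 63.81


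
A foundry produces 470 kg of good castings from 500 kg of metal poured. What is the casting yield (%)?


Formula: Casting Yield = (W_good / W_total) * 100
Yield = (470 kg / 500 kg) * 100 = 94.0000%


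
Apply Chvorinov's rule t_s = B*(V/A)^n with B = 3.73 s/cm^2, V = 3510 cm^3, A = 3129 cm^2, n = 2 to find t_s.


Formula: t_s = B * (V/A)^n  (Chvorinov's rule, n=2)
Modulus M = V/A = 3510/3129 = 1.121764 cm
M^2 = 1.121764^2 = 1.258354 cm^2
t_s = 3.73 * 1.258354 = 4.6937 s

Final answer: 4.6937 s


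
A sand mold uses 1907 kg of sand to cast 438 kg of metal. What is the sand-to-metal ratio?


Formula: Sand-to-Metal Ratio = W_sand / W_metal
Ratio = 1907 kg / 438 kg = 4.3539

4.3539


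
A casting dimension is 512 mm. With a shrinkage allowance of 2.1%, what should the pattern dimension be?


Formula: L_pattern = L_casting * (1 + shrinkage_rate/100)
Shrinkage factor = 1 + 2.1/100 = 1.021
L_pattern = 512 mm * 1.021 = 522.7520 mm

522.7520 mm


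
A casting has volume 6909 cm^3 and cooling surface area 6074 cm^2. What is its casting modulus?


Formula: Casting Modulus M = V / A
M = 6909 cm^3 / 6074 cm^2 = 1.1375 cm

Final answer: 1.1375 cm


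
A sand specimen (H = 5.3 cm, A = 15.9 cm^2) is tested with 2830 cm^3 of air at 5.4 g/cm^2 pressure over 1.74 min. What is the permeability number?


Formula: Permeability Number P = (V * H) / (p * A * t)
Numerator: V * H = 2830 * 5.3 = 14999.0
Denominator: p * A * t = 5.4 * 15.9 * 1.74 = 149.3964
P = 14999.0 / 149.3964 = 100.3973


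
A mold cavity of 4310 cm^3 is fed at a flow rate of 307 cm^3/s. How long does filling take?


Formula: t_fill = V_mold / Q_flow
t = 4310 cm^3 / 307 cm^3/s = 14.0391 s

14.0391 s


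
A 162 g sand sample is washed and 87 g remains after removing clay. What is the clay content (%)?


Formula: Clay% = (W_total - W_washed) / W_total * 100
Clay mass = 162 - 87 = 75 g
Clay% = 75 / 162 * 100 = 46.2963%

Final answer: 46.2963%


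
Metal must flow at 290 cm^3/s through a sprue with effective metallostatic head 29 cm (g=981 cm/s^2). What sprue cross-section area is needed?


Formula: v = sqrt(2*g*h), A = Q/v
Velocity: v = sqrt(2 * 981 * 29) = sqrt(56898) = 238.5330 cm/s
Sprue area: A = Q / v = 290 / 238.5330 = 1.2158 cm^2


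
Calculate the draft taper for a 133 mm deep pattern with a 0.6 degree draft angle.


Formula: taper = depth * tan(draft_angle)
tan(0.6 deg) = 0.0104724
taper = 133 mm * 0.0104724 = 1.3928 mm

Final answer: 1.3928 mm


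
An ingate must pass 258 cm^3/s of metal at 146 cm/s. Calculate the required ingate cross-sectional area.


Formula: A_ingate = Q / v  (continuity equation)
A = 258 cm^3/s / 146 cm/s = 1.7671 cm^2

Final answer: 1.7671 cm^2


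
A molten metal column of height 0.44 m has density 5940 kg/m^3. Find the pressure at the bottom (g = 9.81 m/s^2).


Formula: P = rho * g * h
rho * g = 5940 * 9.81 = 58271.4 N/m^3
P = 58271.4 * 0.44 = 25639.4160 Pa

Final answer: 25639.4160 Pa


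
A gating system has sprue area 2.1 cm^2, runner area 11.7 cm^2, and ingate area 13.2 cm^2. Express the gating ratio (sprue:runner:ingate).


Sprue:Runner:Ingate = 1 : 11.7/2.1 : 13.2/2.1 = 1:5.57:6.29

Answer: 1:5.57:6.29


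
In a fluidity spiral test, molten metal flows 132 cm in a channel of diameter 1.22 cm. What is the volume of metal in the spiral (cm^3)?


Formula: V = pi * (d/2)^2 * L  (cylinder volume)
Radius = 1.22/2 = 0.61 cm
V = pi * 0.61^2 * 132 = 154.3062 cm^3


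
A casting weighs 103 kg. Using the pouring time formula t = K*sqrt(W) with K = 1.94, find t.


Formula: t = K * sqrt(W)
sqrt(W) = sqrt(103) = 10.14889
t = 1.94 * 10.14889 = 19.6888 s


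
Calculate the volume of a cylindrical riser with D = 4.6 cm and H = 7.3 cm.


Formula: V = pi * (D/2)^2 * H  (cylinder volume)
Radius = D/2 = 4.6/2 = 2.3 cm
V = pi * 2.3^2 * 7.3 = 121.3189 cm^3


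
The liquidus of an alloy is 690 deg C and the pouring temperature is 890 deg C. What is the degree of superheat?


Formula: Superheat = T_pour - T_melt
Superheat = 890 - 690 = 200 deg C

200 deg C


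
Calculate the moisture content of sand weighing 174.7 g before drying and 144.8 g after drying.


Formula: MC = (W_wet - W_dry) / W_wet * 100
Water mass = 174.7 - 144.8 = 29.9 g
MC = 29.9 / 174.7 * 100 = 17.1151%


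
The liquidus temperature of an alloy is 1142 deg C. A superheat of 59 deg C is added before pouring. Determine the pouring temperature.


Formula: T_pour = T_melt + Superheat
T_pour = 1142 + 59 = 1201 deg C

Answer: 1201 deg C


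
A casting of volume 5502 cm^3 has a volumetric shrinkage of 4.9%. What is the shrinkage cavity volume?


Formula: V_shrink = V_casting * shrinkage_pct / 100
V_shrink = 5502 cm^3 * 4.9 / 100 = 269.5980 cm^3

Answer: 269.5980 cm^3


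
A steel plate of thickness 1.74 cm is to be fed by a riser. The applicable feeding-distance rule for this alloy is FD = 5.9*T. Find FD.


Formula: FD = 5.9 * T  (riser feeding-distance rule)
FD = 5.9 * 1.74 cm = 10.2660 cm

Final answer: 10.2660 cm


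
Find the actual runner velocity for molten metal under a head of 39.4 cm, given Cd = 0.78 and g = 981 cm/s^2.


Formula: v = Cd * sqrt(2 * g * h)  (Torricelli with discharge coefficient)
2*g*h = 2 * 981 * 39.4 = 77302.8 cm^2/s^2
sqrt(77302.8) = 278.03381 cm/s
v = 0.78 * 278.03381 = 216.8664 cm/s

Answer: 216.8664 cm/s


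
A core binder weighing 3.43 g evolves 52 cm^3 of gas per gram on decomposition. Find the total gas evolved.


Formula: V_gas = W_binder * gas_evolution_rate
V = 3.43 g * 52 cm^3/g = 178.3600 cm^3

Final answer: 178.3600 cm^3


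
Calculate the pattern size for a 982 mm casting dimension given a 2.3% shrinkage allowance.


Formula: L_pattern = L_casting * (1 + shrinkage_rate/100)
Shrinkage factor = 1 + 2.3/100 = 1.023
L_pattern = 982 mm * 1.023 = 1004.5860 mm

Final answer: 1004.5860 mm


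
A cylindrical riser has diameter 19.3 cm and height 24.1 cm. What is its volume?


Formula: V = pi * (D/2)^2 * H  (cylinder volume)
Radius = D/2 = 19.3/2 = 9.65 cm
V = pi * 9.65^2 * 24.1 = 7050.5264 cm^3

Final answer: 7050.5264 cm^3


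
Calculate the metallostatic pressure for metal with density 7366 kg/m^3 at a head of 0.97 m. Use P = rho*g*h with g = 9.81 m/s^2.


Formula: P = rho * g * h
rho * g = 7366 * 9.81 = 72260.46 N/m^3
P = 72260.46 * 0.97 = 70092.6462 Pa


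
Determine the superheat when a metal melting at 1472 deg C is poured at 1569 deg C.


Formula: Superheat = T_pour - T_melt
Superheat = 1569 - 1472 = 97 deg C

97 deg C


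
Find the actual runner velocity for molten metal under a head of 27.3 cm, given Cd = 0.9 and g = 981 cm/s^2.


Formula: v = Cd * sqrt(2 * g * h)  (Torricelli with discharge coefficient)
2*g*h = 2 * 981 * 27.3 = 53562.6 cm^2/s^2
sqrt(53562.6) = 231.43595 cm/s
v = 0.9 * 231.43595 = 208.2924 cm/s

Answer: 208.2924 cm/s


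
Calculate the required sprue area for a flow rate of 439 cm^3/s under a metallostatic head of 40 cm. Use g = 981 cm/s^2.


Formula: v = sqrt(2*g*h), A = Q/v
Velocity: v = sqrt(2 * 981 * 40) = sqrt(78480) = 280.1428 cm/s
Sprue area: A = Q / v = 439 / 280.1428 = 1.5671 cm^2

Final answer: 1.5671 cm^2


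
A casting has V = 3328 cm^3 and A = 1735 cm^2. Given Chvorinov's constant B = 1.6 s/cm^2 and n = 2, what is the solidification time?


Formula: t_s = B * (V/A)^n  (Chvorinov's rule, n=2)
Modulus M = V/A = 3328/1735 = 1.918156 cm
M^2 = 1.918156^2 = 3.679322 cm^2
t_s = 1.6 * 3.679322 = 5.8869 s

5.8869 s


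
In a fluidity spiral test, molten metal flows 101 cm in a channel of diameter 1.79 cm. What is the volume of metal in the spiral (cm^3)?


Formula: V = pi * (d/2)^2 * L  (cylinder volume)
Radius = 1.79/2 = 0.895 cm
V = pi * 0.895^2 * 101 = 254.1659 cm^3

Answer: 254.1659 cm^3


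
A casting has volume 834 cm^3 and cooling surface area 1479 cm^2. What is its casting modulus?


Formula: Casting Modulus M = V / A
M = 834 cm^3 / 1479 cm^2 = 0.5639 cm

Answer: 0.5639 cm


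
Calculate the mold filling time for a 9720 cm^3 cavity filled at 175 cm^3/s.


Formula: t_fill = V_mold / Q_flow
t = 9720 cm^3 / 175 cm^3/s = 55.5429 s

Final answer: 55.5429 s


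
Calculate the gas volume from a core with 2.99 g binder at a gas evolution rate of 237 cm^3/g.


Formula: V_gas = W_binder * gas_evolution_rate
V = 2.99 g * 237 cm^3/g = 708.6300 cm^3

708.6300 cm^3


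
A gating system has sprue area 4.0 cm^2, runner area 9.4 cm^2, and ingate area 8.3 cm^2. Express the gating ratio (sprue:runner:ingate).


Sprue:Runner:Ingate = 1 : 9.4/4.0 : 8.3/4.0 = 1:2.35:2.08


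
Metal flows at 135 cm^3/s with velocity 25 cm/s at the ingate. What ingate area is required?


Formula: A_ingate = Q / v  (continuity equation)
A = 135 cm^3/s / 25 cm/s = 5.4000 cm^2

Answer: 5.4000 cm^2


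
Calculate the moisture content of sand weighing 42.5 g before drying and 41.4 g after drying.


Formula: MC = (W_wet - W_dry) / W_wet * 100
Water mass = 42.5 - 41.4 = 1.1 g
MC = 1.1 / 42.5 * 100 = 2.5882%

Final answer: 2.5882%


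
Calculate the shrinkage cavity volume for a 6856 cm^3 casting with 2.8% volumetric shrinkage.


Formula: V_shrink = V_casting * shrinkage_pct / 100
V_shrink = 6856 cm^3 * 2.8 / 100 = 191.9680 cm^3


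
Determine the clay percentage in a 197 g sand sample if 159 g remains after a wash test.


Formula: Clay% = (W_total - W_washed) / W_total * 100
Clay mass = 197 - 159 = 38 g
Clay% = 38 / 197 * 100 = 19.2893%

Answer: 19.2893%


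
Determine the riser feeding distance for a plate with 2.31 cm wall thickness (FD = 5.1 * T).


Formula: FD = 5.1 * T  (riser feeding-distance rule)
FD = 5.1 * 2.31 cm = 11.7810 cm

Final answer: 11.7810 cm


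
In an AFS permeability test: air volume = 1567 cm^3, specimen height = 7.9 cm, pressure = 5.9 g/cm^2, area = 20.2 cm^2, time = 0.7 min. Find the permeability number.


Formula: Permeability Number P = (V * H) / (p * A * t)
Numerator: V * H = 1567 * 7.9 = 12379.3
Denominator: p * A * t = 5.9 * 20.2 * 0.7 = 83.426
P = 12379.3 / 83.426 = 148.3866


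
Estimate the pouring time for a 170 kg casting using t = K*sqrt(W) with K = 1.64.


Formula: t = K * sqrt(W)
sqrt(W) = sqrt(170) = 13.03840
t = 1.64 * 13.03840 = 21.3830 s


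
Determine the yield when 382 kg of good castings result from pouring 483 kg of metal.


Formula: Casting Yield = (W_good / W_total) * 100
Yield = (382 kg / 483 kg) * 100 = 79.0890%

Answer: 79.0890%


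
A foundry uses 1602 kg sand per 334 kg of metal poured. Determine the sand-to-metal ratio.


Formula: Sand-to-Metal Ratio = W_sand / W_metal
Ratio = 1602 kg / 334 kg = 4.7964

Final answer: 4.7964


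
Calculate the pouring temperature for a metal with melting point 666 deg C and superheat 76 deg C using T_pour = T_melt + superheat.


Formula: T_pour = T_melt + Superheat
T_pour = 666 + 76 = 742 deg C

Answer: 742 deg C


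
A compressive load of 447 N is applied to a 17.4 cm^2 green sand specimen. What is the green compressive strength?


Formula: Compressive Strength = Force / Area
Strength = 447 N / 17.4 cm^2 = 25.6897 N/cm^2

Final answer: 25.6897 N/cm^2


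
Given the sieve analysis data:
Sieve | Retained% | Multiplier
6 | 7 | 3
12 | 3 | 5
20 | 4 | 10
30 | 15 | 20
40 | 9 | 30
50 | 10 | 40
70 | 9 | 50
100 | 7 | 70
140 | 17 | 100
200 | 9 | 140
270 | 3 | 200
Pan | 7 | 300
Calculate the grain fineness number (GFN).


Formula: GFN = sum(pct * multiplier) / sum(pct)
sum(pct * multiplier) = 7646
sum(pct) = 100
GFN = 7646 / 100 = 76.46

76.46


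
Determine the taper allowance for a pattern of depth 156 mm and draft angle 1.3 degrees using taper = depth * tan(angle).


Formula: taper = depth * tan(draft_angle)
tan(1.3 deg) = 0.0226932
taper = 156 mm * 0.0226932 = 3.5401 mm

Answer: 3.5401 mm


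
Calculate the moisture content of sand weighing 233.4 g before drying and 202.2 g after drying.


Formula: MC = (W_wet - W_dry) / W_wet * 100
Water mass = 233.4 - 202.2 = 31.2 g
MC = 31.2 / 233.4 * 100 = 13.3676%

Final answer: 13.3676%


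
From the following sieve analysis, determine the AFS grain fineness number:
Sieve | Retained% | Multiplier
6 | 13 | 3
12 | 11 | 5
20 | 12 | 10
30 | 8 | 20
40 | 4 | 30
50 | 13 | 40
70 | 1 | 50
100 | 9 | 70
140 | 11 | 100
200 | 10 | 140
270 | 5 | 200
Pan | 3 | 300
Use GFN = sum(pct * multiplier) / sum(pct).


Formula: GFN = sum(pct * multiplier) / sum(pct)
sum(pct * multiplier) = 6094
sum(pct) = 100
GFN = 6094 / 100 = 60.94

Answer: 60.94


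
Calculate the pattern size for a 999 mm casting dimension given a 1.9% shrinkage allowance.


Formula: L_pattern = L_casting * (1 + shrinkage_rate/100)
Shrinkage factor = 1 + 1.9/100 = 1.019
L_pattern = 999 mm * 1.019 = 1017.9810 mm

Answer: 1017.9810 mm


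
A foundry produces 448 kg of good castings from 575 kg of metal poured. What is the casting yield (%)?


Formula: Casting Yield = (W_good / W_total) * 100
Yield = (448 kg / 575 kg) * 100 = 77.9130%

Final answer: 77.9130%


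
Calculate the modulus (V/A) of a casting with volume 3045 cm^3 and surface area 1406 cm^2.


Formula: Casting Modulus M = V / A
M = 3045 cm^3 / 1406 cm^2 = 2.1657 cm

Answer: 2.1657 cm


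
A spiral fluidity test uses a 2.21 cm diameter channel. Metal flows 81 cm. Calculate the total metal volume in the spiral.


Formula: V = pi * (d/2)^2 * L  (cylinder volume)
Radius = 2.21/2 = 1.105 cm
V = pi * 1.105^2 * 81 = 310.7130 cm^3

310.7130 cm^3


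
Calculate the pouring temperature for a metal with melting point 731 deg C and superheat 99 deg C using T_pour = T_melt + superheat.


Formula: T_pour = T_melt + Superheat
T_pour = 731 + 99 = 830 deg C

Answer: 830 deg C


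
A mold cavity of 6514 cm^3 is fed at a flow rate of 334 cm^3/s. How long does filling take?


Formula: t_fill = V_mold / Q_flow
t = 6514 cm^3 / 334 cm^3/s = 19.5030 s

Final answer: 19.5030 s


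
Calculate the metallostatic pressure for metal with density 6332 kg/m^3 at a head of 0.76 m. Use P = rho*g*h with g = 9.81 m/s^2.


Formula: P = rho * g * h
rho * g = 6332 * 9.81 = 62116.92 N/m^3
P = 62116.92 * 0.76 = 47208.8592 Pa

47208.8592 Pa


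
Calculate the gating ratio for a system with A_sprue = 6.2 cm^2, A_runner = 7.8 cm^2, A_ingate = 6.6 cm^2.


Sprue:Runner:Ingate = 1 : 7.8/6.2 : 6.6/6.2 = 1:1.26:1.06

Final answer: 1:1.26:1.06


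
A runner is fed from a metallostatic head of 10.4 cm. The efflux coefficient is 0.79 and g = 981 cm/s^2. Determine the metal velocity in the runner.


Formula: v = Cd * sqrt(2 * g * h)  (Torricelli with discharge coefficient)
2*g*h = 2 * 981 * 10.4 = 20404.8 cm^2/s^2
sqrt(20404.8) = 142.84537 cm/s
v = 0.79 * 142.84537 = 112.8478 cm/s


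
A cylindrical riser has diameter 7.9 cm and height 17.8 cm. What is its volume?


Formula: V = pi * (D/2)^2 * H  (cylinder volume)
Radius = D/2 = 7.9/2 = 3.95 cm
V = pi * 3.95^2 * 17.8 = 872.4972 cm^3


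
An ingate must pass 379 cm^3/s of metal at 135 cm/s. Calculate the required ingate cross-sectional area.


Formula: A_ingate = Q / v  (continuity equation)
A = 379 cm^3/s / 135 cm/s = 2.8074 cm^2

2.8074 cm^2


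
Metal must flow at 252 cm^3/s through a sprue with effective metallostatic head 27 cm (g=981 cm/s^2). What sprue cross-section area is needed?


Formula: v = sqrt(2*g*h), A = Q/v
Velocity: v = sqrt(2 * 981 * 27) = sqrt(52974) = 230.1608 cm/s
Sprue area: A = Q / v = 252 / 230.1608 = 1.0949 cm^2

Final answer: 1.0949 cm^2


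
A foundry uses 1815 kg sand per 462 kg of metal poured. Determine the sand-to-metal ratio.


Formula: Sand-to-Metal Ratio = W_sand / W_metal
Ratio = 1815 kg / 462 kg = 3.9286
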